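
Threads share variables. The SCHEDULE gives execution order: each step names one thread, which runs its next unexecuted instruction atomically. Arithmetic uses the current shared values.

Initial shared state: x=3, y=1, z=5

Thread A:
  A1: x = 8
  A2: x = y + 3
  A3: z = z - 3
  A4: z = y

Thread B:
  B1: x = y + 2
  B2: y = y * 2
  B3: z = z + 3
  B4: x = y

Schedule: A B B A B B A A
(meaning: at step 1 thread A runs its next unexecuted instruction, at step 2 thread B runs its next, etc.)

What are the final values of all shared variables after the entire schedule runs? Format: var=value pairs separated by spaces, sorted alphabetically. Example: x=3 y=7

Answer: x=2 y=2 z=2

Derivation:
Step 1: thread A executes A1 (x = 8). Shared: x=8 y=1 z=5. PCs: A@1 B@0
Step 2: thread B executes B1 (x = y + 2). Shared: x=3 y=1 z=5. PCs: A@1 B@1
Step 3: thread B executes B2 (y = y * 2). Shared: x=3 y=2 z=5. PCs: A@1 B@2
Step 4: thread A executes A2 (x = y + 3). Shared: x=5 y=2 z=5. PCs: A@2 B@2
Step 5: thread B executes B3 (z = z + 3). Shared: x=5 y=2 z=8. PCs: A@2 B@3
Step 6: thread B executes B4 (x = y). Shared: x=2 y=2 z=8. PCs: A@2 B@4
Step 7: thread A executes A3 (z = z - 3). Shared: x=2 y=2 z=5. PCs: A@3 B@4
Step 8: thread A executes A4 (z = y). Shared: x=2 y=2 z=2. PCs: A@4 B@4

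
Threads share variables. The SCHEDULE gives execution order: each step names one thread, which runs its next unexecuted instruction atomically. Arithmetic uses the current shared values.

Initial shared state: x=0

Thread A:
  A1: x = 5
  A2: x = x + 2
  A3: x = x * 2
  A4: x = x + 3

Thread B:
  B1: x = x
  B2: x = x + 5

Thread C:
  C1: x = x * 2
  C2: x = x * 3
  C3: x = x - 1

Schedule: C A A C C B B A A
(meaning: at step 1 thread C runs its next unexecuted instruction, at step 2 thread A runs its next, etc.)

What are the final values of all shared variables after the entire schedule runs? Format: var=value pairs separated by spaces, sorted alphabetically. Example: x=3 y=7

Step 1: thread C executes C1 (x = x * 2). Shared: x=0. PCs: A@0 B@0 C@1
Step 2: thread A executes A1 (x = 5). Shared: x=5. PCs: A@1 B@0 C@1
Step 3: thread A executes A2 (x = x + 2). Shared: x=7. PCs: A@2 B@0 C@1
Step 4: thread C executes C2 (x = x * 3). Shared: x=21. PCs: A@2 B@0 C@2
Step 5: thread C executes C3 (x = x - 1). Shared: x=20. PCs: A@2 B@0 C@3
Step 6: thread B executes B1 (x = x). Shared: x=20. PCs: A@2 B@1 C@3
Step 7: thread B executes B2 (x = x + 5). Shared: x=25. PCs: A@2 B@2 C@3
Step 8: thread A executes A3 (x = x * 2). Shared: x=50. PCs: A@3 B@2 C@3
Step 9: thread A executes A4 (x = x + 3). Shared: x=53. PCs: A@4 B@2 C@3

Answer: x=53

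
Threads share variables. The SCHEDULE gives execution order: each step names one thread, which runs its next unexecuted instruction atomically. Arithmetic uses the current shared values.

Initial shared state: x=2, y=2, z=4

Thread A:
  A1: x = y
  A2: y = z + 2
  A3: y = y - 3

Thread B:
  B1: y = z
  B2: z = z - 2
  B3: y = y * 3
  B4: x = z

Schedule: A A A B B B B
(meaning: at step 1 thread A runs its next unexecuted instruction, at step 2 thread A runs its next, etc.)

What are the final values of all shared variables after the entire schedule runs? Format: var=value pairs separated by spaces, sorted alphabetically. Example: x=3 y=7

Step 1: thread A executes A1 (x = y). Shared: x=2 y=2 z=4. PCs: A@1 B@0
Step 2: thread A executes A2 (y = z + 2). Shared: x=2 y=6 z=4. PCs: A@2 B@0
Step 3: thread A executes A3 (y = y - 3). Shared: x=2 y=3 z=4. PCs: A@3 B@0
Step 4: thread B executes B1 (y = z). Shared: x=2 y=4 z=4. PCs: A@3 B@1
Step 5: thread B executes B2 (z = z - 2). Shared: x=2 y=4 z=2. PCs: A@3 B@2
Step 6: thread B executes B3 (y = y * 3). Shared: x=2 y=12 z=2. PCs: A@3 B@3
Step 7: thread B executes B4 (x = z). Shared: x=2 y=12 z=2. PCs: A@3 B@4

Answer: x=2 y=12 z=2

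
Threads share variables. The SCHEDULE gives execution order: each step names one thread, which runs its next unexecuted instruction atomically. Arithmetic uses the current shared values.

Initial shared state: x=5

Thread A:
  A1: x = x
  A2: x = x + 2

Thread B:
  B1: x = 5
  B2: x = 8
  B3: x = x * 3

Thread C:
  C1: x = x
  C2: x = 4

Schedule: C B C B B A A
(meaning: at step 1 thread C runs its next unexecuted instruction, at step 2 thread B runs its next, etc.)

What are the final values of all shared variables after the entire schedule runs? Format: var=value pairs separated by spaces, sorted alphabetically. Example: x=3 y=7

Answer: x=26

Derivation:
Step 1: thread C executes C1 (x = x). Shared: x=5. PCs: A@0 B@0 C@1
Step 2: thread B executes B1 (x = 5). Shared: x=5. PCs: A@0 B@1 C@1
Step 3: thread C executes C2 (x = 4). Shared: x=4. PCs: A@0 B@1 C@2
Step 4: thread B executes B2 (x = 8). Shared: x=8. PCs: A@0 B@2 C@2
Step 5: thread B executes B3 (x = x * 3). Shared: x=24. PCs: A@0 B@3 C@2
Step 6: thread A executes A1 (x = x). Shared: x=24. PCs: A@1 B@3 C@2
Step 7: thread A executes A2 (x = x + 2). Shared: x=26. PCs: A@2 B@3 C@2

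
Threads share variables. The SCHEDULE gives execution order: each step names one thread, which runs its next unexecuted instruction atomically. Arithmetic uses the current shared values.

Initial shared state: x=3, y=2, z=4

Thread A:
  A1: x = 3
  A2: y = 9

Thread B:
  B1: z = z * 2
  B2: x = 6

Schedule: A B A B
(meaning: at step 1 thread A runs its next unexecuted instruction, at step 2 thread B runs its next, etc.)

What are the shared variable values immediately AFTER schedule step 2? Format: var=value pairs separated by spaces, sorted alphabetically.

Answer: x=3 y=2 z=8

Derivation:
Step 1: thread A executes A1 (x = 3). Shared: x=3 y=2 z=4. PCs: A@1 B@0
Step 2: thread B executes B1 (z = z * 2). Shared: x=3 y=2 z=8. PCs: A@1 B@1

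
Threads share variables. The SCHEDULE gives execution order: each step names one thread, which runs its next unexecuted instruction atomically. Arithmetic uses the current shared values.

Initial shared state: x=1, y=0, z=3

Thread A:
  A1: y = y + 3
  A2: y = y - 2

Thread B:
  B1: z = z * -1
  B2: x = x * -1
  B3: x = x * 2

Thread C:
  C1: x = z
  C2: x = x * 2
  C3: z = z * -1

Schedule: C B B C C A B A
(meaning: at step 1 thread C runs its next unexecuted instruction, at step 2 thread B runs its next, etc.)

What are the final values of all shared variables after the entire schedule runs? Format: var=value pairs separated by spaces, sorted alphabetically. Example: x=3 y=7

Step 1: thread C executes C1 (x = z). Shared: x=3 y=0 z=3. PCs: A@0 B@0 C@1
Step 2: thread B executes B1 (z = z * -1). Shared: x=3 y=0 z=-3. PCs: A@0 B@1 C@1
Step 3: thread B executes B2 (x = x * -1). Shared: x=-3 y=0 z=-3. PCs: A@0 B@2 C@1
Step 4: thread C executes C2 (x = x * 2). Shared: x=-6 y=0 z=-3. PCs: A@0 B@2 C@2
Step 5: thread C executes C3 (z = z * -1). Shared: x=-6 y=0 z=3. PCs: A@0 B@2 C@3
Step 6: thread A executes A1 (y = y + 3). Shared: x=-6 y=3 z=3. PCs: A@1 B@2 C@3
Step 7: thread B executes B3 (x = x * 2). Shared: x=-12 y=3 z=3. PCs: A@1 B@3 C@3
Step 8: thread A executes A2 (y = y - 2). Shared: x=-12 y=1 z=3. PCs: A@2 B@3 C@3

Answer: x=-12 y=1 z=3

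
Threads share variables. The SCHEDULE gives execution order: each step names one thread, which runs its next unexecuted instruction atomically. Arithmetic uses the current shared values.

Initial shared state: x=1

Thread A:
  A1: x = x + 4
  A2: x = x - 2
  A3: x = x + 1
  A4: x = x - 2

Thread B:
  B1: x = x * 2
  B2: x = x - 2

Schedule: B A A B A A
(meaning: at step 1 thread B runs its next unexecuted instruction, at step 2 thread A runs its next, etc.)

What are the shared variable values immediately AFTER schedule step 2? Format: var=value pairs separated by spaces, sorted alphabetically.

Answer: x=6

Derivation:
Step 1: thread B executes B1 (x = x * 2). Shared: x=2. PCs: A@0 B@1
Step 2: thread A executes A1 (x = x + 4). Shared: x=6. PCs: A@1 B@1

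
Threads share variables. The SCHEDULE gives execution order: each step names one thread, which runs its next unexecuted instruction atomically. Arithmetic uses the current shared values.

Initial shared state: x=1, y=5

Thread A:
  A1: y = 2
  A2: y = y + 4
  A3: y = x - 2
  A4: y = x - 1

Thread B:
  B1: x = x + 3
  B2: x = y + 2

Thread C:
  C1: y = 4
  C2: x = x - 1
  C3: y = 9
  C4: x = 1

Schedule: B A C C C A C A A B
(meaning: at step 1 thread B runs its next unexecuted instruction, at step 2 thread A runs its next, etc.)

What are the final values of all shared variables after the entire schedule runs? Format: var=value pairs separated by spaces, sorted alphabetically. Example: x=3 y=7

Answer: x=2 y=0

Derivation:
Step 1: thread B executes B1 (x = x + 3). Shared: x=4 y=5. PCs: A@0 B@1 C@0
Step 2: thread A executes A1 (y = 2). Shared: x=4 y=2. PCs: A@1 B@1 C@0
Step 3: thread C executes C1 (y = 4). Shared: x=4 y=4. PCs: A@1 B@1 C@1
Step 4: thread C executes C2 (x = x - 1). Shared: x=3 y=4. PCs: A@1 B@1 C@2
Step 5: thread C executes C3 (y = 9). Shared: x=3 y=9. PCs: A@1 B@1 C@3
Step 6: thread A executes A2 (y = y + 4). Shared: x=3 y=13. PCs: A@2 B@1 C@3
Step 7: thread C executes C4 (x = 1). Shared: x=1 y=13. PCs: A@2 B@1 C@4
Step 8: thread A executes A3 (y = x - 2). Shared: x=1 y=-1. PCs: A@3 B@1 C@4
Step 9: thread A executes A4 (y = x - 1). Shared: x=1 y=0. PCs: A@4 B@1 C@4
Step 10: thread B executes B2 (x = y + 2). Shared: x=2 y=0. PCs: A@4 B@2 C@4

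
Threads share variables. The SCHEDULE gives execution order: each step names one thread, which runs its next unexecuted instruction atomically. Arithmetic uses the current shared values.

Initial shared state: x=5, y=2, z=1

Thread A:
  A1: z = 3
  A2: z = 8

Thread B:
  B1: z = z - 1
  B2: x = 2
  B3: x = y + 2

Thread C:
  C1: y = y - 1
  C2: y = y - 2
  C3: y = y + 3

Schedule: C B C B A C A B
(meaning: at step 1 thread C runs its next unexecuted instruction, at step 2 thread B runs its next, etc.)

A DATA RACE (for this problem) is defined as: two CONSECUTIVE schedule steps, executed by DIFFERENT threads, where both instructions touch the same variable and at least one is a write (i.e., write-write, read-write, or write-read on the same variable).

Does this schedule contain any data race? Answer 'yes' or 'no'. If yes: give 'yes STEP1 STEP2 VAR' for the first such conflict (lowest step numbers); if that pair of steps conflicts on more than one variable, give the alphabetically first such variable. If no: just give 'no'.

Answer: no

Derivation:
Steps 1,2: C(r=y,w=y) vs B(r=z,w=z). No conflict.
Steps 2,3: B(r=z,w=z) vs C(r=y,w=y). No conflict.
Steps 3,4: C(r=y,w=y) vs B(r=-,w=x). No conflict.
Steps 4,5: B(r=-,w=x) vs A(r=-,w=z). No conflict.
Steps 5,6: A(r=-,w=z) vs C(r=y,w=y). No conflict.
Steps 6,7: C(r=y,w=y) vs A(r=-,w=z). No conflict.
Steps 7,8: A(r=-,w=z) vs B(r=y,w=x). No conflict.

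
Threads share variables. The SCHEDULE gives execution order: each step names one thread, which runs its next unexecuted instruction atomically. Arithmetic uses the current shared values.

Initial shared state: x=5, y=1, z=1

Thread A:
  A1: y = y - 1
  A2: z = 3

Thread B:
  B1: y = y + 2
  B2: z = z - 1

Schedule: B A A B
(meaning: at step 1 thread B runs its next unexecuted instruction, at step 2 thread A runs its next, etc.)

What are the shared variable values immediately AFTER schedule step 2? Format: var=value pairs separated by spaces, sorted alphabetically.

Answer: x=5 y=2 z=1

Derivation:
Step 1: thread B executes B1 (y = y + 2). Shared: x=5 y=3 z=1. PCs: A@0 B@1
Step 2: thread A executes A1 (y = y - 1). Shared: x=5 y=2 z=1. PCs: A@1 B@1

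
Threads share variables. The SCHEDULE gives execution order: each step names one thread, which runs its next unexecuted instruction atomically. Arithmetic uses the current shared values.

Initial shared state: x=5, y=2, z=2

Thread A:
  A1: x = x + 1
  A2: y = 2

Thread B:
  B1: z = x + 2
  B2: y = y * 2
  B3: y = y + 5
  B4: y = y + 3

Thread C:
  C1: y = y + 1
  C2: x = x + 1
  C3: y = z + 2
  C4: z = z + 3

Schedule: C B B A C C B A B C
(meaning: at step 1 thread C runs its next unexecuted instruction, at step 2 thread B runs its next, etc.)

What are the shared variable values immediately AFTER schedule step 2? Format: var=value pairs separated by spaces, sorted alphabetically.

Step 1: thread C executes C1 (y = y + 1). Shared: x=5 y=3 z=2. PCs: A@0 B@0 C@1
Step 2: thread B executes B1 (z = x + 2). Shared: x=5 y=3 z=7. PCs: A@0 B@1 C@1

Answer: x=5 y=3 z=7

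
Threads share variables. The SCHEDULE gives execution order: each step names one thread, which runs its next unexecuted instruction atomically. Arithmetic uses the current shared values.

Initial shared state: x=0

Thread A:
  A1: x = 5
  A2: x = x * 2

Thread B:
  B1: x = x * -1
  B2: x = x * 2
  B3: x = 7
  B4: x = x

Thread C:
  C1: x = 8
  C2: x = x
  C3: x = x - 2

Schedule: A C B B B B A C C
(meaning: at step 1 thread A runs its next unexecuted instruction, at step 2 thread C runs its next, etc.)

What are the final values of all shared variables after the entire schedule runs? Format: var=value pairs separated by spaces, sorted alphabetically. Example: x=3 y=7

Answer: x=12

Derivation:
Step 1: thread A executes A1 (x = 5). Shared: x=5. PCs: A@1 B@0 C@0
Step 2: thread C executes C1 (x = 8). Shared: x=8. PCs: A@1 B@0 C@1
Step 3: thread B executes B1 (x = x * -1). Shared: x=-8. PCs: A@1 B@1 C@1
Step 4: thread B executes B2 (x = x * 2). Shared: x=-16. PCs: A@1 B@2 C@1
Step 5: thread B executes B3 (x = 7). Shared: x=7. PCs: A@1 B@3 C@1
Step 6: thread B executes B4 (x = x). Shared: x=7. PCs: A@1 B@4 C@1
Step 7: thread A executes A2 (x = x * 2). Shared: x=14. PCs: A@2 B@4 C@1
Step 8: thread C executes C2 (x = x). Shared: x=14. PCs: A@2 B@4 C@2
Step 9: thread C executes C3 (x = x - 2). Shared: x=12. PCs: A@2 B@4 C@3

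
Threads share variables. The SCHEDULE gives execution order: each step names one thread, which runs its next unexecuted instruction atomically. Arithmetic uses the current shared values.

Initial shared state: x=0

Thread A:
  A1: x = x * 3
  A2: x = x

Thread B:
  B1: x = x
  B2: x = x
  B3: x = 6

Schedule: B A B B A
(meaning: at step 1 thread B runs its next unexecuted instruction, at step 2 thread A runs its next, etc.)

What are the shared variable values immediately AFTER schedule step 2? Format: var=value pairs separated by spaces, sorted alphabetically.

Step 1: thread B executes B1 (x = x). Shared: x=0. PCs: A@0 B@1
Step 2: thread A executes A1 (x = x * 3). Shared: x=0. PCs: A@1 B@1

Answer: x=0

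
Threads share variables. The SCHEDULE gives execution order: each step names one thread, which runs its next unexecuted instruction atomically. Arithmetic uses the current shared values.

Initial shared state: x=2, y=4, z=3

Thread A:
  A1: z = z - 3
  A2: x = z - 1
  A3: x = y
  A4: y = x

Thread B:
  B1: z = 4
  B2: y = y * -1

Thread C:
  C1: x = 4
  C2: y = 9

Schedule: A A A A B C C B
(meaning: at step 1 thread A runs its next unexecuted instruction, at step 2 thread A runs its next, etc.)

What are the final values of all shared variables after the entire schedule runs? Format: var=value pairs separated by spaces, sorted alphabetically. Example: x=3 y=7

Step 1: thread A executes A1 (z = z - 3). Shared: x=2 y=4 z=0. PCs: A@1 B@0 C@0
Step 2: thread A executes A2 (x = z - 1). Shared: x=-1 y=4 z=0. PCs: A@2 B@0 C@0
Step 3: thread A executes A3 (x = y). Shared: x=4 y=4 z=0. PCs: A@3 B@0 C@0
Step 4: thread A executes A4 (y = x). Shared: x=4 y=4 z=0. PCs: A@4 B@0 C@0
Step 5: thread B executes B1 (z = 4). Shared: x=4 y=4 z=4. PCs: A@4 B@1 C@0
Step 6: thread C executes C1 (x = 4). Shared: x=4 y=4 z=4. PCs: A@4 B@1 C@1
Step 7: thread C executes C2 (y = 9). Shared: x=4 y=9 z=4. PCs: A@4 B@1 C@2
Step 8: thread B executes B2 (y = y * -1). Shared: x=4 y=-9 z=4. PCs: A@4 B@2 C@2

Answer: x=4 y=-9 z=4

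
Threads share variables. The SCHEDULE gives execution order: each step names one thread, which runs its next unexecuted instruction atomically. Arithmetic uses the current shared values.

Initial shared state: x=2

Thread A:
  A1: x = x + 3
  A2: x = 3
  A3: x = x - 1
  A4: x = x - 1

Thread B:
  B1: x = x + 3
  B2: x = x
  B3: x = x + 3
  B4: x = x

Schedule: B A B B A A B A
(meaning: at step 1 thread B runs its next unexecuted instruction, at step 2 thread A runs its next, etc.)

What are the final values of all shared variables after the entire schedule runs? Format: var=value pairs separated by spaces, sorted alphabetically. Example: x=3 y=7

Step 1: thread B executes B1 (x = x + 3). Shared: x=5. PCs: A@0 B@1
Step 2: thread A executes A1 (x = x + 3). Shared: x=8. PCs: A@1 B@1
Step 3: thread B executes B2 (x = x). Shared: x=8. PCs: A@1 B@2
Step 4: thread B executes B3 (x = x + 3). Shared: x=11. PCs: A@1 B@3
Step 5: thread A executes A2 (x = 3). Shared: x=3. PCs: A@2 B@3
Step 6: thread A executes A3 (x = x - 1). Shared: x=2. PCs: A@3 B@3
Step 7: thread B executes B4 (x = x). Shared: x=2. PCs: A@3 B@4
Step 8: thread A executes A4 (x = x - 1). Shared: x=1. PCs: A@4 B@4

Answer: x=1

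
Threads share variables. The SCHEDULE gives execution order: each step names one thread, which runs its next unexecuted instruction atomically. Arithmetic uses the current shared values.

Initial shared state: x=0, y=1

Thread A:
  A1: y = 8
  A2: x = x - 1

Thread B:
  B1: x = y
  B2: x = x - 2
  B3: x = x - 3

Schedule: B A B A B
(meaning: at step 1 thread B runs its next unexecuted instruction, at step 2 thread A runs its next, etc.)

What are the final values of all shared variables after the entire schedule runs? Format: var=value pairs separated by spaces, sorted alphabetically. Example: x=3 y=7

Step 1: thread B executes B1 (x = y). Shared: x=1 y=1. PCs: A@0 B@1
Step 2: thread A executes A1 (y = 8). Shared: x=1 y=8. PCs: A@1 B@1
Step 3: thread B executes B2 (x = x - 2). Shared: x=-1 y=8. PCs: A@1 B@2
Step 4: thread A executes A2 (x = x - 1). Shared: x=-2 y=8. PCs: A@2 B@2
Step 5: thread B executes B3 (x = x - 3). Shared: x=-5 y=8. PCs: A@2 B@3

Answer: x=-5 y=8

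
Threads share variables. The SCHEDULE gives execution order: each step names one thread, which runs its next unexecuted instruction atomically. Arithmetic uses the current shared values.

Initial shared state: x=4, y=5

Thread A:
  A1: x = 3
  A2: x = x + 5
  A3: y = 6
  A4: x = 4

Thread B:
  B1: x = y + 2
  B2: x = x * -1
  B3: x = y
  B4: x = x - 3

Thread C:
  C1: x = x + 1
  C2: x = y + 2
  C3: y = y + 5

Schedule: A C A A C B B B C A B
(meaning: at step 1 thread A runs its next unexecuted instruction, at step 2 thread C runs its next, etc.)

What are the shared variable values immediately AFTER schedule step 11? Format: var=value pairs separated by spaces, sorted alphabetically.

Step 1: thread A executes A1 (x = 3). Shared: x=3 y=5. PCs: A@1 B@0 C@0
Step 2: thread C executes C1 (x = x + 1). Shared: x=4 y=5. PCs: A@1 B@0 C@1
Step 3: thread A executes A2 (x = x + 5). Shared: x=9 y=5. PCs: A@2 B@0 C@1
Step 4: thread A executes A3 (y = 6). Shared: x=9 y=6. PCs: A@3 B@0 C@1
Step 5: thread C executes C2 (x = y + 2). Shared: x=8 y=6. PCs: A@3 B@0 C@2
Step 6: thread B executes B1 (x = y + 2). Shared: x=8 y=6. PCs: A@3 B@1 C@2
Step 7: thread B executes B2 (x = x * -1). Shared: x=-8 y=6. PCs: A@3 B@2 C@2
Step 8: thread B executes B3 (x = y). Shared: x=6 y=6. PCs: A@3 B@3 C@2
Step 9: thread C executes C3 (y = y + 5). Shared: x=6 y=11. PCs: A@3 B@3 C@3
Step 10: thread A executes A4 (x = 4). Shared: x=4 y=11. PCs: A@4 B@3 C@3
Step 11: thread B executes B4 (x = x - 3). Shared: x=1 y=11. PCs: A@4 B@4 C@3

Answer: x=1 y=11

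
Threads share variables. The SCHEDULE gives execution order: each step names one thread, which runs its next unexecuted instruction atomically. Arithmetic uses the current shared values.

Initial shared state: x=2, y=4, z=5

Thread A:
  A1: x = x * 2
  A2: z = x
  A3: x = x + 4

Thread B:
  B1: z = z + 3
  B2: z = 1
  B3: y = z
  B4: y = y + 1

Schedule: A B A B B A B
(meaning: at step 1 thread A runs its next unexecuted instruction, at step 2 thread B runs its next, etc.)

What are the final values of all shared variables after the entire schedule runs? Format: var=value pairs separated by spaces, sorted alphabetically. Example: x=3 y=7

Answer: x=8 y=2 z=1

Derivation:
Step 1: thread A executes A1 (x = x * 2). Shared: x=4 y=4 z=5. PCs: A@1 B@0
Step 2: thread B executes B1 (z = z + 3). Shared: x=4 y=4 z=8. PCs: A@1 B@1
Step 3: thread A executes A2 (z = x). Shared: x=4 y=4 z=4. PCs: A@2 B@1
Step 4: thread B executes B2 (z = 1). Shared: x=4 y=4 z=1. PCs: A@2 B@2
Step 5: thread B executes B3 (y = z). Shared: x=4 y=1 z=1. PCs: A@2 B@3
Step 6: thread A executes A3 (x = x + 4). Shared: x=8 y=1 z=1. PCs: A@3 B@3
Step 7: thread B executes B4 (y = y + 1). Shared: x=8 y=2 z=1. PCs: A@3 B@4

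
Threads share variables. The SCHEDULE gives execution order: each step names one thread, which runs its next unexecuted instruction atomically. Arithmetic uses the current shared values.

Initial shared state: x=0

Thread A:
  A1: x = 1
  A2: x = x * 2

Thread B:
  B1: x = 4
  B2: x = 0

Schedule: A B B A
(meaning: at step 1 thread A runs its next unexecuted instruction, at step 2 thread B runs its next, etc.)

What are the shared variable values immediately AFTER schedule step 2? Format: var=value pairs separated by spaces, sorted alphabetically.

Answer: x=4

Derivation:
Step 1: thread A executes A1 (x = 1). Shared: x=1. PCs: A@1 B@0
Step 2: thread B executes B1 (x = 4). Shared: x=4. PCs: A@1 B@1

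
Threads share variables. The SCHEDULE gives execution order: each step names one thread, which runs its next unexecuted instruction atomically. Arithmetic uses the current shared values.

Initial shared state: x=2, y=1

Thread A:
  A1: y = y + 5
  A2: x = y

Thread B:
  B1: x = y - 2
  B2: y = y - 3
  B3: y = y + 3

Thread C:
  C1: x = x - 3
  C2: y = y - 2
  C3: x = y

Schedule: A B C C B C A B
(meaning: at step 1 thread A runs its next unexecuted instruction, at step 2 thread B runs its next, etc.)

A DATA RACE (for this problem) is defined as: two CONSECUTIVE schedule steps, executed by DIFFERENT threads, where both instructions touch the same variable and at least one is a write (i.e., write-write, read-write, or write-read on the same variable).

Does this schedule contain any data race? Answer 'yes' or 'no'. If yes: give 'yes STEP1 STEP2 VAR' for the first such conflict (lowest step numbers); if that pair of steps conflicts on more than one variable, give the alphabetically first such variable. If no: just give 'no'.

Steps 1,2: A(y = y + 5) vs B(x = y - 2). RACE on y (W-R).
Steps 2,3: B(x = y - 2) vs C(x = x - 3). RACE on x (W-W).
Steps 3,4: same thread (C). No race.
Steps 4,5: C(y = y - 2) vs B(y = y - 3). RACE on y (W-W).
Steps 5,6: B(y = y - 3) vs C(x = y). RACE on y (W-R).
Steps 6,7: C(x = y) vs A(x = y). RACE on x (W-W).
Steps 7,8: A(x = y) vs B(y = y + 3). RACE on y (R-W).
First conflict at steps 1,2.

Answer: yes 1 2 y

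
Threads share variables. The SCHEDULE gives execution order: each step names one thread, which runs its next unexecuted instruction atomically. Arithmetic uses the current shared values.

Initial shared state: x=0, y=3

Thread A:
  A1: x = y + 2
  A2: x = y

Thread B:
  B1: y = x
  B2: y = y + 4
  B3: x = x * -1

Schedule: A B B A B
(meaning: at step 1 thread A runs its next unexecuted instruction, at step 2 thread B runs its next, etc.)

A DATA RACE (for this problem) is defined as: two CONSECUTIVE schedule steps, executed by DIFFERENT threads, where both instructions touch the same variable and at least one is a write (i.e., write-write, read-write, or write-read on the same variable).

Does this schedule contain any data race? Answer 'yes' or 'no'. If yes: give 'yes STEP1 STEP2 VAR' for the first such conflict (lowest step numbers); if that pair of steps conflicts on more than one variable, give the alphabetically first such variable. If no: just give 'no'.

Steps 1,2: A(x = y + 2) vs B(y = x). RACE on x (W-R), y (R-W). Multiple vars; alphabetically first is x.
Steps 2,3: same thread (B). No race.
Steps 3,4: B(y = y + 4) vs A(x = y). RACE on y (W-R).
Steps 4,5: A(x = y) vs B(x = x * -1). RACE on x (W-W).
First conflict at steps 1,2.

Answer: yes 1 2 x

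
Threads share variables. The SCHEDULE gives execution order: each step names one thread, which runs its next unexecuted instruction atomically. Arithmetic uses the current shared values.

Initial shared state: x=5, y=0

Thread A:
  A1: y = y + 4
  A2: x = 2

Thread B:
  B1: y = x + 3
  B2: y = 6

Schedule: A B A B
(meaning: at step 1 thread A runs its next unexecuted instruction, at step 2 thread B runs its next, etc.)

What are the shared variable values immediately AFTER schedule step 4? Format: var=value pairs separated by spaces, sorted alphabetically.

Answer: x=2 y=6

Derivation:
Step 1: thread A executes A1 (y = y + 4). Shared: x=5 y=4. PCs: A@1 B@0
Step 2: thread B executes B1 (y = x + 3). Shared: x=5 y=8. PCs: A@1 B@1
Step 3: thread A executes A2 (x = 2). Shared: x=2 y=8. PCs: A@2 B@1
Step 4: thread B executes B2 (y = 6). Shared: x=2 y=6. PCs: A@2 B@2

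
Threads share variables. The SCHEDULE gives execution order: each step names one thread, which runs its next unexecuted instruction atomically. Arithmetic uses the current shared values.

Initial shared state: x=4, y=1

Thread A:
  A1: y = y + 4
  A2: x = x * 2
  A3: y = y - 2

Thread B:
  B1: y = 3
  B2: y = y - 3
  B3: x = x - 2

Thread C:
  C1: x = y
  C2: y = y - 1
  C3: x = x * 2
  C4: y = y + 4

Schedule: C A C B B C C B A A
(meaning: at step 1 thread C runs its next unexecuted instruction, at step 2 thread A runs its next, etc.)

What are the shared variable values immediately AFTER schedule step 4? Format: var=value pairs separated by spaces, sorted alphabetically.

Answer: x=1 y=3

Derivation:
Step 1: thread C executes C1 (x = y). Shared: x=1 y=1. PCs: A@0 B@0 C@1
Step 2: thread A executes A1 (y = y + 4). Shared: x=1 y=5. PCs: A@1 B@0 C@1
Step 3: thread C executes C2 (y = y - 1). Shared: x=1 y=4. PCs: A@1 B@0 C@2
Step 4: thread B executes B1 (y = 3). Shared: x=1 y=3. PCs: A@1 B@1 C@2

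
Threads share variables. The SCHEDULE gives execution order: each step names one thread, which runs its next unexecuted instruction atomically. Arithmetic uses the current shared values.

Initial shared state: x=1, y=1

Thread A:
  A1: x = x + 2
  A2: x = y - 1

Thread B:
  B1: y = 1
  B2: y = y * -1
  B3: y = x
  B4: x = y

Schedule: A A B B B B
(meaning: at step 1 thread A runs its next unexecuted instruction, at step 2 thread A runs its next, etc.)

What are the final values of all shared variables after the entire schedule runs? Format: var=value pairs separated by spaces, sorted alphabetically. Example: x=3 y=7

Step 1: thread A executes A1 (x = x + 2). Shared: x=3 y=1. PCs: A@1 B@0
Step 2: thread A executes A2 (x = y - 1). Shared: x=0 y=1. PCs: A@2 B@0
Step 3: thread B executes B1 (y = 1). Shared: x=0 y=1. PCs: A@2 B@1
Step 4: thread B executes B2 (y = y * -1). Shared: x=0 y=-1. PCs: A@2 B@2
Step 5: thread B executes B3 (y = x). Shared: x=0 y=0. PCs: A@2 B@3
Step 6: thread B executes B4 (x = y). Shared: x=0 y=0. PCs: A@2 B@4

Answer: x=0 y=0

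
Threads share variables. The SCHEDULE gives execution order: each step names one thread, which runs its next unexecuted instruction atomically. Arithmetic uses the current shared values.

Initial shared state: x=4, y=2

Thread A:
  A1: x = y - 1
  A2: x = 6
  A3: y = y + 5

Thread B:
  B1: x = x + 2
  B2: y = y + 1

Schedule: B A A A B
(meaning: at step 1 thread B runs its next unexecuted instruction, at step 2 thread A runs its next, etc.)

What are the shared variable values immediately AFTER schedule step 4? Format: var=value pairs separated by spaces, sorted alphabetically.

Step 1: thread B executes B1 (x = x + 2). Shared: x=6 y=2. PCs: A@0 B@1
Step 2: thread A executes A1 (x = y - 1). Shared: x=1 y=2. PCs: A@1 B@1
Step 3: thread A executes A2 (x = 6). Shared: x=6 y=2. PCs: A@2 B@1
Step 4: thread A executes A3 (y = y + 5). Shared: x=6 y=7. PCs: A@3 B@1

Answer: x=6 y=7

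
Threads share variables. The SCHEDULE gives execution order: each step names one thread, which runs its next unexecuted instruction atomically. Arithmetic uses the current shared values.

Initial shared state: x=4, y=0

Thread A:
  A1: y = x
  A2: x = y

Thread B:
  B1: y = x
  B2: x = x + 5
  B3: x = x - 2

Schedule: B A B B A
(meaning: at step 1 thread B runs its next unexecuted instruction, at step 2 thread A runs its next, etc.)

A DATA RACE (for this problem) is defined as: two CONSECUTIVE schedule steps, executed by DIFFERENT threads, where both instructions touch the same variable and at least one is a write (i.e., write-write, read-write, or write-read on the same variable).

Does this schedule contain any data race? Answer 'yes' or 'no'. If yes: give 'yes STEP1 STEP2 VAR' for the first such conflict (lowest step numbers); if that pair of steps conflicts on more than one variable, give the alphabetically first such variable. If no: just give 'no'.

Steps 1,2: B(y = x) vs A(y = x). RACE on y (W-W).
Steps 2,3: A(y = x) vs B(x = x + 5). RACE on x (R-W).
Steps 3,4: same thread (B). No race.
Steps 4,5: B(x = x - 2) vs A(x = y). RACE on x (W-W).
First conflict at steps 1,2.

Answer: yes 1 2 y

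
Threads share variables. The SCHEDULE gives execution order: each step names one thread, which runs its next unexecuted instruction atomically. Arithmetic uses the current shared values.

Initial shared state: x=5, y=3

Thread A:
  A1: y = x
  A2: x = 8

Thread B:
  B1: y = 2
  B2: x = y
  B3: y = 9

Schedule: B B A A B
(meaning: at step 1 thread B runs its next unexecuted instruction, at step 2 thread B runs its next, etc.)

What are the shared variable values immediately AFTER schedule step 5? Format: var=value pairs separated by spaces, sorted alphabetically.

Answer: x=8 y=9

Derivation:
Step 1: thread B executes B1 (y = 2). Shared: x=5 y=2. PCs: A@0 B@1
Step 2: thread B executes B2 (x = y). Shared: x=2 y=2. PCs: A@0 B@2
Step 3: thread A executes A1 (y = x). Shared: x=2 y=2. PCs: A@1 B@2
Step 4: thread A executes A2 (x = 8). Shared: x=8 y=2. PCs: A@2 B@2
Step 5: thread B executes B3 (y = 9). Shared: x=8 y=9. PCs: A@2 B@3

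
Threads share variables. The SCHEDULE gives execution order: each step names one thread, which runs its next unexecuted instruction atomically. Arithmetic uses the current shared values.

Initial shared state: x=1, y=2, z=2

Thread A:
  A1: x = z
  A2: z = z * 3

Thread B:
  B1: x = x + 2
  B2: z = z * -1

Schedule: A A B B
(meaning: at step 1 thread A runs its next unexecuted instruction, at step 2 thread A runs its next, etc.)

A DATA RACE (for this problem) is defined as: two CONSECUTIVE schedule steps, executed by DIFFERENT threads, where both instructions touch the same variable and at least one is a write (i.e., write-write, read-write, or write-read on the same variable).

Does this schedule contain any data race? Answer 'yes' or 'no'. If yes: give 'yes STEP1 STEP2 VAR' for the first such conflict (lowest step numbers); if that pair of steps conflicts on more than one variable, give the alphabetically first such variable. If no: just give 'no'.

Steps 1,2: same thread (A). No race.
Steps 2,3: A(r=z,w=z) vs B(r=x,w=x). No conflict.
Steps 3,4: same thread (B). No race.

Answer: no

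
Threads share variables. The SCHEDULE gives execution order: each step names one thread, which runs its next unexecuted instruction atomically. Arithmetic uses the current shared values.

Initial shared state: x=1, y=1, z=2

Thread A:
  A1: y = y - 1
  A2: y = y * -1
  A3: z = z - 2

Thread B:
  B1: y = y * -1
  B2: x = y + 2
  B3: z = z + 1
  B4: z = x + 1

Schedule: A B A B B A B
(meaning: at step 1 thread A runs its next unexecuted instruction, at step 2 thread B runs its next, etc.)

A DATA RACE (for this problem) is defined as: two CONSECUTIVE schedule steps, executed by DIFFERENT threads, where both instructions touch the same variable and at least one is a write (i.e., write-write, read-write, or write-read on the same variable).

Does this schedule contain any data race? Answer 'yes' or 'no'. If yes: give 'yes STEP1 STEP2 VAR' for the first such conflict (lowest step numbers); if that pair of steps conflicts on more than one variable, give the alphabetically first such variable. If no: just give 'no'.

Steps 1,2: A(y = y - 1) vs B(y = y * -1). RACE on y (W-W).
Steps 2,3: B(y = y * -1) vs A(y = y * -1). RACE on y (W-W).
Steps 3,4: A(y = y * -1) vs B(x = y + 2). RACE on y (W-R).
Steps 4,5: same thread (B). No race.
Steps 5,6: B(z = z + 1) vs A(z = z - 2). RACE on z (W-W).
Steps 6,7: A(z = z - 2) vs B(z = x + 1). RACE on z (W-W).
First conflict at steps 1,2.

Answer: yes 1 2 y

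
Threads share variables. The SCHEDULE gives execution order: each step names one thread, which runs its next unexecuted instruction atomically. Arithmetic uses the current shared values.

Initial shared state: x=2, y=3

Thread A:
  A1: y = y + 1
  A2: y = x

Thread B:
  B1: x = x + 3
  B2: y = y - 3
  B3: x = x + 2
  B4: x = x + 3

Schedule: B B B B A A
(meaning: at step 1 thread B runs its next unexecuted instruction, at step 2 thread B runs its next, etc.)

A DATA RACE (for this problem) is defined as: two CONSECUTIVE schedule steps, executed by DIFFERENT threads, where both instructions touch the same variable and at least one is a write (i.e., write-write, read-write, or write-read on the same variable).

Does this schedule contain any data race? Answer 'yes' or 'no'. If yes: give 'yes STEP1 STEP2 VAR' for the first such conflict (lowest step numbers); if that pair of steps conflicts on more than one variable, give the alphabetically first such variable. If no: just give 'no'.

Answer: no

Derivation:
Steps 1,2: same thread (B). No race.
Steps 2,3: same thread (B). No race.
Steps 3,4: same thread (B). No race.
Steps 4,5: B(r=x,w=x) vs A(r=y,w=y). No conflict.
Steps 5,6: same thread (A). No race.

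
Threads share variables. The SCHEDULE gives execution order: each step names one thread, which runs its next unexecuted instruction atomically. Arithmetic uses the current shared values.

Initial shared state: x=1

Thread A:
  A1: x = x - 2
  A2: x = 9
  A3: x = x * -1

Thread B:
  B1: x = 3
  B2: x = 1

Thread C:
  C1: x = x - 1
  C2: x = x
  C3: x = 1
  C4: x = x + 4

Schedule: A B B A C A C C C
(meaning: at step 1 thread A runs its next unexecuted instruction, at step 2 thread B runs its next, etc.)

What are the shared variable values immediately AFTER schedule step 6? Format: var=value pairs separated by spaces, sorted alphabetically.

Step 1: thread A executes A1 (x = x - 2). Shared: x=-1. PCs: A@1 B@0 C@0
Step 2: thread B executes B1 (x = 3). Shared: x=3. PCs: A@1 B@1 C@0
Step 3: thread B executes B2 (x = 1). Shared: x=1. PCs: A@1 B@2 C@0
Step 4: thread A executes A2 (x = 9). Shared: x=9. PCs: A@2 B@2 C@0
Step 5: thread C executes C1 (x = x - 1). Shared: x=8. PCs: A@2 B@2 C@1
Step 6: thread A executes A3 (x = x * -1). Shared: x=-8. PCs: A@3 B@2 C@1

Answer: x=-8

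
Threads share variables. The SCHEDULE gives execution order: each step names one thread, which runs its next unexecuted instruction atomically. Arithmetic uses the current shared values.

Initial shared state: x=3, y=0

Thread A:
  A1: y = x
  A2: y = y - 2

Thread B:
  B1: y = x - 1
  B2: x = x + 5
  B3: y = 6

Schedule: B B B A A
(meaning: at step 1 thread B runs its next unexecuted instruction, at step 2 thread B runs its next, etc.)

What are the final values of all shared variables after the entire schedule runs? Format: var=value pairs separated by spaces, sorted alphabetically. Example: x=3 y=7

Answer: x=8 y=6

Derivation:
Step 1: thread B executes B1 (y = x - 1). Shared: x=3 y=2. PCs: A@0 B@1
Step 2: thread B executes B2 (x = x + 5). Shared: x=8 y=2. PCs: A@0 B@2
Step 3: thread B executes B3 (y = 6). Shared: x=8 y=6. PCs: A@0 B@3
Step 4: thread A executes A1 (y = x). Shared: x=8 y=8. PCs: A@1 B@3
Step 5: thread A executes A2 (y = y - 2). Shared: x=8 y=6. PCs: A@2 B@3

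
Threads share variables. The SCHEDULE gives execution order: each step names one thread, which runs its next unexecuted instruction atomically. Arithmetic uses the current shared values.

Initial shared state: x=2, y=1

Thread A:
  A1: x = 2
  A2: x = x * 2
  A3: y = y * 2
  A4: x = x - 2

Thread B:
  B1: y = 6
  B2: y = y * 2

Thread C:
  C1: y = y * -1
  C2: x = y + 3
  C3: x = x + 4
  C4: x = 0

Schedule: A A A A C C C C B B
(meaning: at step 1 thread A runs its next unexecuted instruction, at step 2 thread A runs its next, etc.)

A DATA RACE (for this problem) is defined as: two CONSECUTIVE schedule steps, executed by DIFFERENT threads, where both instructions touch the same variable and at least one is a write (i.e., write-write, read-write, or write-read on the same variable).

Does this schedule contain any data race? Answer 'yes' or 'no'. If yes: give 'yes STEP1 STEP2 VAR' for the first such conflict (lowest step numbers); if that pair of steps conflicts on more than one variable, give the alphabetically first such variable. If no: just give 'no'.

Answer: no

Derivation:
Steps 1,2: same thread (A). No race.
Steps 2,3: same thread (A). No race.
Steps 3,4: same thread (A). No race.
Steps 4,5: A(r=x,w=x) vs C(r=y,w=y). No conflict.
Steps 5,6: same thread (C). No race.
Steps 6,7: same thread (C). No race.
Steps 7,8: same thread (C). No race.
Steps 8,9: C(r=-,w=x) vs B(r=-,w=y). No conflict.
Steps 9,10: same thread (B). No race.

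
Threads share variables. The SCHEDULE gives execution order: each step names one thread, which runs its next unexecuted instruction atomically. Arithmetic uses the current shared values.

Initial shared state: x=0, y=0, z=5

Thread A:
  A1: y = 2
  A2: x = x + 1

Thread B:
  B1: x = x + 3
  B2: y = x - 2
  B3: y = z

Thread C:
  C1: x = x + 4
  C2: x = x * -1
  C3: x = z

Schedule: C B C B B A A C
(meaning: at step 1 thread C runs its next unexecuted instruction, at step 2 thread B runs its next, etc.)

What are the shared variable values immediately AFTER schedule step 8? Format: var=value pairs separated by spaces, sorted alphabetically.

Answer: x=5 y=2 z=5

Derivation:
Step 1: thread C executes C1 (x = x + 4). Shared: x=4 y=0 z=5. PCs: A@0 B@0 C@1
Step 2: thread B executes B1 (x = x + 3). Shared: x=7 y=0 z=5. PCs: A@0 B@1 C@1
Step 3: thread C executes C2 (x = x * -1). Shared: x=-7 y=0 z=5. PCs: A@0 B@1 C@2
Step 4: thread B executes B2 (y = x - 2). Shared: x=-7 y=-9 z=5. PCs: A@0 B@2 C@2
Step 5: thread B executes B3 (y = z). Shared: x=-7 y=5 z=5. PCs: A@0 B@3 C@2
Step 6: thread A executes A1 (y = 2). Shared: x=-7 y=2 z=5. PCs: A@1 B@3 C@2
Step 7: thread A executes A2 (x = x + 1). Shared: x=-6 y=2 z=5. PCs: A@2 B@3 C@2
Step 8: thread C executes C3 (x = z). Shared: x=5 y=2 z=5. PCs: A@2 B@3 C@3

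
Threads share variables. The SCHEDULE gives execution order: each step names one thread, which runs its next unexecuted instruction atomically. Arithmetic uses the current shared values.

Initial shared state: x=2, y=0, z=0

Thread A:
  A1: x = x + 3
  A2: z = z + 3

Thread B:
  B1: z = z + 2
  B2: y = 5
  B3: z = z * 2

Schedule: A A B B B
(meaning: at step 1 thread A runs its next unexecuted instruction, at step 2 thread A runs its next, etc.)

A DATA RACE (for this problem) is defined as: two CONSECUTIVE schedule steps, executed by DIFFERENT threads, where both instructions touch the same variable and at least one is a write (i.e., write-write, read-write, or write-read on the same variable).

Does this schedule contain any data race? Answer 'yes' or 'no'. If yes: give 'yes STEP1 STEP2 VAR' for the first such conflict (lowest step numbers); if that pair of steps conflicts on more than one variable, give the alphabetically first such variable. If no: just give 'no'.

Answer: yes 2 3 z

Derivation:
Steps 1,2: same thread (A). No race.
Steps 2,3: A(z = z + 3) vs B(z = z + 2). RACE on z (W-W).
Steps 3,4: same thread (B). No race.
Steps 4,5: same thread (B). No race.
First conflict at steps 2,3.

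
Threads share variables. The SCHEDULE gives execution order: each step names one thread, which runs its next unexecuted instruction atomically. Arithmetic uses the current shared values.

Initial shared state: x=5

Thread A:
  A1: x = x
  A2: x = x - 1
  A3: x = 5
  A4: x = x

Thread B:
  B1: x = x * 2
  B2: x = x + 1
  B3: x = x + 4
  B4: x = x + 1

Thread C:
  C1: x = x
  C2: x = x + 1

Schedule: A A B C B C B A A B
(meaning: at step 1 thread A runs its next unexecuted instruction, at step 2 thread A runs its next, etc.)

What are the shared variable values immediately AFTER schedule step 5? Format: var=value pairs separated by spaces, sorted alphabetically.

Answer: x=9

Derivation:
Step 1: thread A executes A1 (x = x). Shared: x=5. PCs: A@1 B@0 C@0
Step 2: thread A executes A2 (x = x - 1). Shared: x=4. PCs: A@2 B@0 C@0
Step 3: thread B executes B1 (x = x * 2). Shared: x=8. PCs: A@2 B@1 C@0
Step 4: thread C executes C1 (x = x). Shared: x=8. PCs: A@2 B@1 C@1
Step 5: thread B executes B2 (x = x + 1). Shared: x=9. PCs: A@2 B@2 C@1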